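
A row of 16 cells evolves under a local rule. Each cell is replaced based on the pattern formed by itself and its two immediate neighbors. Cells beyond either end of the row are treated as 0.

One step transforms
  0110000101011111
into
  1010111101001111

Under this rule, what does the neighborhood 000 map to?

At position 4 the neighborhood is 000; the next row has 1 there.

1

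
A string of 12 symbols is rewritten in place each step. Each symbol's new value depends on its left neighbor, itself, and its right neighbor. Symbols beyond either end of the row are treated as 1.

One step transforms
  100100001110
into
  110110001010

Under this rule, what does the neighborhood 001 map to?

At position 2 the neighborhood is 001; the next row has 0 there.

0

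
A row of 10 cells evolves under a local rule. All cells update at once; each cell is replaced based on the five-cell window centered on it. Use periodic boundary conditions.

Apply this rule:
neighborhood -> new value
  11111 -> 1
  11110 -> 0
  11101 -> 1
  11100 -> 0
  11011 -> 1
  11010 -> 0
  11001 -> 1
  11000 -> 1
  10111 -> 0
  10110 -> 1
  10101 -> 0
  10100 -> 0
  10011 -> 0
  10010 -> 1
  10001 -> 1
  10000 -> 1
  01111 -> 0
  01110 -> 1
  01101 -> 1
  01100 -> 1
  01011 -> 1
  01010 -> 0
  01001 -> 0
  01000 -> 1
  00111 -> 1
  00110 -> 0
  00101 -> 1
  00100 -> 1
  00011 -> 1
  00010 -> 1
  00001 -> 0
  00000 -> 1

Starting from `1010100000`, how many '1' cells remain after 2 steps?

1000011101
1110111111
count of 1: 9

9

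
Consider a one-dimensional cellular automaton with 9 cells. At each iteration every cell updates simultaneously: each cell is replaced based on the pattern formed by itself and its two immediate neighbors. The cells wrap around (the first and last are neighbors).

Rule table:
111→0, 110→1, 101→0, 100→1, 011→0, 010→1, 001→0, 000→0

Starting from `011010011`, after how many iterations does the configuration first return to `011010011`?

001011001
101001101
101100100
100110110
110010010
011011010
001001011
101101001
100101100
110100110
010110010
010011011
011001001
001101101
100100101
110110100
010010110
011010011

18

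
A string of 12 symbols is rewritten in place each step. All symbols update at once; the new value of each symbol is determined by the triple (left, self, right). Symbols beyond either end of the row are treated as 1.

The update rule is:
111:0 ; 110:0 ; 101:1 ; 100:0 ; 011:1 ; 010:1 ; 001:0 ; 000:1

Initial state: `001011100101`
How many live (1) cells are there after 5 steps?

2

001110000111
001000110100
001010101100
001111111000
001000000010
count of 1: 2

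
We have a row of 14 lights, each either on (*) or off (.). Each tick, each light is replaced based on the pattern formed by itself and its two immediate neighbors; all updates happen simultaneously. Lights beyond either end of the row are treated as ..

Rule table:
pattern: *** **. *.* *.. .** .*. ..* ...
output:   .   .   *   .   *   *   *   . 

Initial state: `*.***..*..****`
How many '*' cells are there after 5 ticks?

tick 1: ***...**.**...
tick 2: *....**.**....
tick 3: *...**.**.....
tick 4: *..**.**......
tick 5: *.**.**.......
count of *: 5

5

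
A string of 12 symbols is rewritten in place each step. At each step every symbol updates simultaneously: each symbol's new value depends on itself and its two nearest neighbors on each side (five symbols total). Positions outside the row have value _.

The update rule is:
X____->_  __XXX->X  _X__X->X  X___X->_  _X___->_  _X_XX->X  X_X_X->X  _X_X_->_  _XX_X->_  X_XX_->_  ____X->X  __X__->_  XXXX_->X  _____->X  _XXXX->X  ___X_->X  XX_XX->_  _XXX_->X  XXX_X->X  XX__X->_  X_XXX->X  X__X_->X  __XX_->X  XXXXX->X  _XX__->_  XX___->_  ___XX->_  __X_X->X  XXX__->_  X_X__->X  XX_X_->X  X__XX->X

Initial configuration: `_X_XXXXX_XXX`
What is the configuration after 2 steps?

XXXXXXXX_XX_
XXXXXXXX____

XXXXXXXX____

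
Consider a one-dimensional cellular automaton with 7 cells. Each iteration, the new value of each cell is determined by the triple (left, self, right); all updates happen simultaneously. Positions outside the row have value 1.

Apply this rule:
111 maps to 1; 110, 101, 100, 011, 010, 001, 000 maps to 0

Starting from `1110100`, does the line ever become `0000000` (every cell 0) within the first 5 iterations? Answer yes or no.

yes

iteration 1: 1100000
iteration 2: 1000000
iteration 3: 0000000
all cells are 0 at iteration 3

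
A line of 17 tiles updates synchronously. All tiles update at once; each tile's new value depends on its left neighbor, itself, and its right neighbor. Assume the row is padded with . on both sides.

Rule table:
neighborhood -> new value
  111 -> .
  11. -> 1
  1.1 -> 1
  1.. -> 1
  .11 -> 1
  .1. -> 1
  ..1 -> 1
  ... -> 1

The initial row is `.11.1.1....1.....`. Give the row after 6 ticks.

11111111111111111
1...............1
11111111111111111  (repeats tick 1; period 2)
tick 6: 1...............1

1...............1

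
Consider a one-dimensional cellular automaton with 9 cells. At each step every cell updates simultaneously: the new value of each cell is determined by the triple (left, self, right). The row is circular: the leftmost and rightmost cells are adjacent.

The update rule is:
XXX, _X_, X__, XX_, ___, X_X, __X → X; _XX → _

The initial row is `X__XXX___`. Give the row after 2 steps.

XXXX_XXXX

step 1: XXX_XXXXX
step 2: XXXX_XXXX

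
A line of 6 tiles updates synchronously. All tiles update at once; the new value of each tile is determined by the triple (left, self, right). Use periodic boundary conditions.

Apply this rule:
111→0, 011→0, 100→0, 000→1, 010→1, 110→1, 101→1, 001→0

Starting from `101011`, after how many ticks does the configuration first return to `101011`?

111100
000100
110101
011110
000010
111010
001111
000001
011101
100111
100000
101110
110011
010000
010111
111001
001000
101011

18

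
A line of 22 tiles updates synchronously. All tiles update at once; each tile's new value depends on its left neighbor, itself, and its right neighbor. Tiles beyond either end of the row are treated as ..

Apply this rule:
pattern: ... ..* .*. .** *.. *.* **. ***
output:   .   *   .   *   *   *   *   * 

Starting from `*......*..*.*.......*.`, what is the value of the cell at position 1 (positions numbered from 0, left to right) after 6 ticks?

.*....*.**.*.*.....*.*
*.*..*.****.*.*...*.*.
.*.**.******.*.*.*.*.*
*.***********.*.*.*.*.
.*************.*.*.*.*
***************.*.*.*.
position 1 holds *

*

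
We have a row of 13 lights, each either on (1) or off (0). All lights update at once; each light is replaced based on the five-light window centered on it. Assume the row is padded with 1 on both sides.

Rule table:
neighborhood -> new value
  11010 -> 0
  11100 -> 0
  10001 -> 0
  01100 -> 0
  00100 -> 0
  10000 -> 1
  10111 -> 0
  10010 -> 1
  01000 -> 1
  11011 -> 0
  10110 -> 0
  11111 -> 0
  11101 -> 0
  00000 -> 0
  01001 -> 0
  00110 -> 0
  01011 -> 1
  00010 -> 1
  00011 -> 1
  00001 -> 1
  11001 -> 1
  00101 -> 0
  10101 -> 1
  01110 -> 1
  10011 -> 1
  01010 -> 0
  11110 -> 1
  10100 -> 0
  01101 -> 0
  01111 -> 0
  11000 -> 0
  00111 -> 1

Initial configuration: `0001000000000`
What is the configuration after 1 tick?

0010110000011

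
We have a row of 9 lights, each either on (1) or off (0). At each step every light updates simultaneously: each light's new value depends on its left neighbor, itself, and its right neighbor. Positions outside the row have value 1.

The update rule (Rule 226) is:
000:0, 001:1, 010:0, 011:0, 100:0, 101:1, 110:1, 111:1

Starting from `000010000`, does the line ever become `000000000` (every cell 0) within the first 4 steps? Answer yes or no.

000100001
001000010
010000101
100001010
step 4 is 100001010, still not uniform 0

no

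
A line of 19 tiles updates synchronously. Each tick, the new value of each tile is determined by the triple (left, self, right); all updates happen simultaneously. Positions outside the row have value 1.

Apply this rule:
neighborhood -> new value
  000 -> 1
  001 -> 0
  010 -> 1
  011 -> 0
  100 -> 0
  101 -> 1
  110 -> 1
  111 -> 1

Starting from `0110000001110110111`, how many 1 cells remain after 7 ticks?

1010111100111011011
1111011100011101101
1111101101001110110
1111110111000111011
1111111011010011101
1111111101110001110
1111111110110100111
count of 1: 15

15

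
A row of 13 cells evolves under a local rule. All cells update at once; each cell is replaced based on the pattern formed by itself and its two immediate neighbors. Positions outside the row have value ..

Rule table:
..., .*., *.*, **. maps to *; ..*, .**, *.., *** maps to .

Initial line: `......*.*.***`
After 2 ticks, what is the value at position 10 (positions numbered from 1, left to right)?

*****.****..*
....**...*..*
position 10 holds *

*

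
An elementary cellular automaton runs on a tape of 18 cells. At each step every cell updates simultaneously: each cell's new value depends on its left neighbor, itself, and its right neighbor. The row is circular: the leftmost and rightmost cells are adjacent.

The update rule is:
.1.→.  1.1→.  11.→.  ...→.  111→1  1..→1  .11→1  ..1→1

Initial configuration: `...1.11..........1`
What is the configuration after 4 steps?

1.1..1.1........1.
...11...1......1..
..11.1.1.1....1.1.
.11.......1..1...1

.11.......1..1...1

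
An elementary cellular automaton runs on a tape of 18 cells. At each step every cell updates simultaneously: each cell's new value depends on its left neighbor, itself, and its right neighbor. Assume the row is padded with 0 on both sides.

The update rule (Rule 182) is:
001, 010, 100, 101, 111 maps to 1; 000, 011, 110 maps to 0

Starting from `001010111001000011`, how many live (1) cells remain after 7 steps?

step 1: 011111010111100100
step 2: 101110111011011110
step 3: 110101010100101101
step 4: 001111111111110011
step 5: 010111111111101100
step 6: 111011111111010010
step 7: 010101111110111111
count of 1: 14

14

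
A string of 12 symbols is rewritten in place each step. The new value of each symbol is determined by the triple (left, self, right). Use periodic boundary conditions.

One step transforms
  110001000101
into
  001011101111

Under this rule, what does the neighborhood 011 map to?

At position 11 the neighborhood is 011; the next row has 1 there.

1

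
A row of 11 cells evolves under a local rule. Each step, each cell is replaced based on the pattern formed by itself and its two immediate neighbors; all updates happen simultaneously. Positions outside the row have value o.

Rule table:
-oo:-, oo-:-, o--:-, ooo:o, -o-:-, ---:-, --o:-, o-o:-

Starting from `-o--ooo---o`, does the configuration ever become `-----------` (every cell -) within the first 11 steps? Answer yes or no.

yes

step 1: -----o-----
step 2: -----------
all cells are - at step 2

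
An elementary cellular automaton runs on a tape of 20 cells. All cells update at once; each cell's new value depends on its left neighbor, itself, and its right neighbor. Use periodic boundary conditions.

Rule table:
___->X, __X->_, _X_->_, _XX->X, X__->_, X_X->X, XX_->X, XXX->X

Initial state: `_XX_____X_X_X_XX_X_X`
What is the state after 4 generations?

XXX_XXX__X_X_XXXX_X_
XXXXXXX___X_XXXXXX_X
XXXXXXX_X__XXXXXXXXX
XXXXXXXX___XXXXXXXXX

XXXXXXXX___XXXXXXXXX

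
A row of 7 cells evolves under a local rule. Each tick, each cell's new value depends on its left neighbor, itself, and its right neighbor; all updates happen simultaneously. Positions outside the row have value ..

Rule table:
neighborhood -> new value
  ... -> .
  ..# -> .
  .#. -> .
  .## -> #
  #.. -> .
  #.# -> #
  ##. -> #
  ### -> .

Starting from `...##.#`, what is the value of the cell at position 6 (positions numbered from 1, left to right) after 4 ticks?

.

...###.
...#.#.
....#..
.......
position 6 holds .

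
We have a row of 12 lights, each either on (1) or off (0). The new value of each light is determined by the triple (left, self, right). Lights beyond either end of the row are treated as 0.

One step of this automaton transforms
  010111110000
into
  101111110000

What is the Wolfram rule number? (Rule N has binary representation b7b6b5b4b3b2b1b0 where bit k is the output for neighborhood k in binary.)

position 4: 111 → 1  (bit 7 = 1)
position 7: 110 → 1  (bit 6 = 1)
position 2: 101 → 1  (bit 5 = 1)
position 8: 100 → 0  (bit 4 = 0)
position 3: 011 → 1  (bit 3 = 1)
position 1: 010 → 0  (bit 2 = 0)
position 0: 001 → 1  (bit 1 = 1)
position 9: 000 → 0  (bit 0 = 0)
bits b7..b0 = 11101010 = 234

234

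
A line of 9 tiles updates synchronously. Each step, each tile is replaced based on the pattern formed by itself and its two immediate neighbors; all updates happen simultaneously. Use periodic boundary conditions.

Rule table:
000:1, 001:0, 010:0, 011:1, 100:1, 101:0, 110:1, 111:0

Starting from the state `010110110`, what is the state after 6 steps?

010010100

000110111
110110101
010110001
000111100
110100111
010010100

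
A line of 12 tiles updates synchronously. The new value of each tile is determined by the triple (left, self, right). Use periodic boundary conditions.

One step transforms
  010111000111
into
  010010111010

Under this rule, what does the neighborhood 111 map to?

1

At position 4 the neighborhood is 111; the next row has 1 there.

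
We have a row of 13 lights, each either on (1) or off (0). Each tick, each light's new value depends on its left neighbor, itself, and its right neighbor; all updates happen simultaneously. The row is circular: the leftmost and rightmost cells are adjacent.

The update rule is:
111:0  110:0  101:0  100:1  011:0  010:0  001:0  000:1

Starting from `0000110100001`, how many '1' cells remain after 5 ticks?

6

tick 1: 1110000011100
tick 2: 0001111000010
tick 3: 1100000111001
tick 4: 0011110000100
tick 5: 1000001110011
count of 1: 6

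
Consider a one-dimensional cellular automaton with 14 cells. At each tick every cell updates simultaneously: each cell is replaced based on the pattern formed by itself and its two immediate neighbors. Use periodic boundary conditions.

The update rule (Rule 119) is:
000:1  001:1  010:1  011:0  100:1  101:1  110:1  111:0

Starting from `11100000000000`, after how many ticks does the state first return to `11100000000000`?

00111111111111
11000000000001
01111111111110
10000000000011
11111111111100
00000000000111
11111111111001
00000000001110
11111111110011
00000000011100
11111111100111
00000000111000
11111111001111
00000001110000
11111110011111
00000011100000
11111100111111
00000111000000
11111001111111
00001110000000
11110011111111
00011100000000
11100111111111
00111000000000
11001111111111
01110000000000
10011111111111
11100000000000

28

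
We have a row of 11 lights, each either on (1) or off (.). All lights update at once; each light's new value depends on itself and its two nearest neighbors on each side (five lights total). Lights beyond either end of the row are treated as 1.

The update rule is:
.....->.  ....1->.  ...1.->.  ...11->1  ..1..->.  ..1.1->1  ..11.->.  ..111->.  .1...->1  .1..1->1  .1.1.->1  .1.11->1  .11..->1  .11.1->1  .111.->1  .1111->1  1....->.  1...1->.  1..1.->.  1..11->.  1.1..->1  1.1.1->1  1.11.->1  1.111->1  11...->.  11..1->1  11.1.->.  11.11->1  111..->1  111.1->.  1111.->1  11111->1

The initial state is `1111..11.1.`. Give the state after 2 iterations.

111111.1111

11111..1.11
111111.1111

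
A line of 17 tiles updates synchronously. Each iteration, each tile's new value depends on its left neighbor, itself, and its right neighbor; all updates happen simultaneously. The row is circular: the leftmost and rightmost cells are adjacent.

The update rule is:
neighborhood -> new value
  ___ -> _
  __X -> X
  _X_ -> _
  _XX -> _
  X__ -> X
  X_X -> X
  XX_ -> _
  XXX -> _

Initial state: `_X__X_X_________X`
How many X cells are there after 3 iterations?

iteration 1: X_XX_X_X_______X_
iteration 2: _X__X_X_X_____X_X
iteration 3: X_XX_X_X_X___X_X_
count of X: 8

8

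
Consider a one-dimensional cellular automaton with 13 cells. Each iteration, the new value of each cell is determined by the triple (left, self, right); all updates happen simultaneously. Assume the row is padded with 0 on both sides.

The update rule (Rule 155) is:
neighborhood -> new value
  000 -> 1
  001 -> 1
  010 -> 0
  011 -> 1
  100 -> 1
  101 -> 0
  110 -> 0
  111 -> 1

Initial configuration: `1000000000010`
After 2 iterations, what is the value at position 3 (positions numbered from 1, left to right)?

0111111111101
1111111111000
position 3 holds 1

1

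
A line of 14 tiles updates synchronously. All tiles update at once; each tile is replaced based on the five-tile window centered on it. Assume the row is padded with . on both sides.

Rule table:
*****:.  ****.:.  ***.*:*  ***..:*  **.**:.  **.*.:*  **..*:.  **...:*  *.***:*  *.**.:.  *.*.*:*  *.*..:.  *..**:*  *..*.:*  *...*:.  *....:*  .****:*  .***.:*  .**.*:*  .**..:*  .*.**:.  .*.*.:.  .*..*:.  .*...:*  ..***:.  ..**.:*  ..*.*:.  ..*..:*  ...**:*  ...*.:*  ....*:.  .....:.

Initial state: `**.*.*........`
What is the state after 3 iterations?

*..*.**..***..

****..**......
.*.*.*****....
*..*.**..***..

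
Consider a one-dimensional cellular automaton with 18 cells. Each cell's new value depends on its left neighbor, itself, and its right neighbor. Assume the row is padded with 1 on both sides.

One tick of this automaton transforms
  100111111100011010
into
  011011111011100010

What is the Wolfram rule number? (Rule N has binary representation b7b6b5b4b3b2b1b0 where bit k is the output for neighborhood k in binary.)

151

position 4: 111 → 1  (bit 7 = 1)
position 0: 110 → 0  (bit 6 = 0)
position 15: 101 → 0  (bit 5 = 0)
position 1: 100 → 1  (bit 4 = 1)
position 3: 011 → 0  (bit 3 = 0)
position 16: 010 → 1  (bit 2 = 1)
position 2: 001 → 1  (bit 1 = 1)
position 11: 000 → 1  (bit 0 = 1)
bits b7..b0 = 10010111 = 151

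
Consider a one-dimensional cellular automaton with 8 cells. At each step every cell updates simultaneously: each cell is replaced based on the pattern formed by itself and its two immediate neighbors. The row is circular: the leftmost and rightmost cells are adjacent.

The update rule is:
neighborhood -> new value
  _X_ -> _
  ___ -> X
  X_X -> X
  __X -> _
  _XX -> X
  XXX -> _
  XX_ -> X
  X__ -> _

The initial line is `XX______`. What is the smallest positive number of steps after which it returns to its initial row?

XX_XXXX_
XXXX__XX
___X__X_
XX______

4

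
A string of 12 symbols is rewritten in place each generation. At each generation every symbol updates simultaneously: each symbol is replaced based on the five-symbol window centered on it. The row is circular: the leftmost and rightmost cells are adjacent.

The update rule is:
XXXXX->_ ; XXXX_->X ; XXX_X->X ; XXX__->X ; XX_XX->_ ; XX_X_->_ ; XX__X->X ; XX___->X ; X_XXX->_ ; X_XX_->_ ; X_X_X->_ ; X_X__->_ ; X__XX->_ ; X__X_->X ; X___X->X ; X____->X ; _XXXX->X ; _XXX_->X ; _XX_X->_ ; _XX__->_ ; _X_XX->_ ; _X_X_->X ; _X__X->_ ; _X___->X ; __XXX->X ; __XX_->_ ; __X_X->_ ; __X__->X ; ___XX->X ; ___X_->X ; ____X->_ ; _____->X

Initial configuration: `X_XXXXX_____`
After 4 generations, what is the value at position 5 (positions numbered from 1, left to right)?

generation 1: ___X_XXXXX_X
generation 2: XXX___X_XX__
generation 3: XXXXXX____X_
generation 4: _X__XXXX_X__
position 5 holds X

X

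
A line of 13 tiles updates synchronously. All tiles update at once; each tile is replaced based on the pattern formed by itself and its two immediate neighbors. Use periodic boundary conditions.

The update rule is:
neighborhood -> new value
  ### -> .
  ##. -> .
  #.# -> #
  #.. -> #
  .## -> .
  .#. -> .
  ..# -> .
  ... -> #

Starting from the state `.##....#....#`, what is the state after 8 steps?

step 1: #..###..###..
step 2: .#....#....#.
step 3: ..###..###..#
step 4: #....#....#..
step 5: .###..###..#.
step 6: ....#....#..#
step 7: ###..###..#..
step 8: ...#....#..#.

...#....#..#.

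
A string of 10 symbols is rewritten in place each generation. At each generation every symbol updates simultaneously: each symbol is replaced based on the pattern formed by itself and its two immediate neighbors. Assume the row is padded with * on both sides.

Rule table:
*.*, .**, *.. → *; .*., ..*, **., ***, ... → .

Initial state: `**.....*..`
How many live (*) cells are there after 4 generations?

generation 1: ..*.....*.
generation 2: *..*.....*
generation 3: .*..*....*
generation 4: *.*..*...*
count of *: 4

4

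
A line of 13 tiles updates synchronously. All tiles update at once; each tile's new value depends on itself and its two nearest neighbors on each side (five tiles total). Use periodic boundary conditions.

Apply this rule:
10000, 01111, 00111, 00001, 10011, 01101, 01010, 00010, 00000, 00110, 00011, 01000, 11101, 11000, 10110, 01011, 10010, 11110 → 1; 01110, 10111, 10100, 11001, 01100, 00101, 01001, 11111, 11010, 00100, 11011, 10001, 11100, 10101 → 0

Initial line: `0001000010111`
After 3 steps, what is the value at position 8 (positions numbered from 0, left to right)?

0

step 1: 1010111101000
step 2: 0101011100101
step 3: 1010100001010
position 8 holds 0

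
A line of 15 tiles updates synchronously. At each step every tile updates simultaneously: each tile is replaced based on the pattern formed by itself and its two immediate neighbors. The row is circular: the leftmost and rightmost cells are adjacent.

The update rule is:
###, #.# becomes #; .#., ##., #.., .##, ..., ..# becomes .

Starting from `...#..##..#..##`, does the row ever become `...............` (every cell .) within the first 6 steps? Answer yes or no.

...............
all cells are . at step 1

yes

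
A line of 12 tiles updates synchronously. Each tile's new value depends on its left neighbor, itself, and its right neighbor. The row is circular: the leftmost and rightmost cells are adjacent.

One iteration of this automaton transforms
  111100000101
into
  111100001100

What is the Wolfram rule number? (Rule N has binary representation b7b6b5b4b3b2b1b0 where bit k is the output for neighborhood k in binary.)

position 0: 111 → 1  (bit 7 = 1)
position 3: 110 → 1  (bit 6 = 1)
position 10: 101 → 0  (bit 5 = 0)
position 4: 100 → 0  (bit 4 = 0)
position 11: 011 → 0  (bit 3 = 0)
position 9: 010 → 1  (bit 2 = 1)
position 8: 001 → 1  (bit 1 = 1)
position 5: 000 → 0  (bit 0 = 0)
bits b7..b0 = 11000110 = 198

198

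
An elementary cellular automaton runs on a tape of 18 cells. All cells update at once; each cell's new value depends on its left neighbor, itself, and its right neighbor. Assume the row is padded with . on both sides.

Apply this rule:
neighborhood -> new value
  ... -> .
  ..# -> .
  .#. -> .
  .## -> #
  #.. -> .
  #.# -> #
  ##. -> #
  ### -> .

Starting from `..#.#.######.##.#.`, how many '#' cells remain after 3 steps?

...#.##....#####..
....###....#...#..
....#.#...........
count of #: 2

2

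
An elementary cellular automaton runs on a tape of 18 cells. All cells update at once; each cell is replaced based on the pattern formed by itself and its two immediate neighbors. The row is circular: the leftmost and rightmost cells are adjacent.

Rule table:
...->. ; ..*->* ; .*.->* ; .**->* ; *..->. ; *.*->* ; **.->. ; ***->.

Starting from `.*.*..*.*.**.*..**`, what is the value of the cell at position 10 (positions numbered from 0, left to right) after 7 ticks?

*

****.******.**.**.
*...**.....**.**.*
...**.....**.**.**
..**.....**.**.**.
.**.....**.**.**..
**.....**.**.**...
*.....**.**.**...*
position 10 holds *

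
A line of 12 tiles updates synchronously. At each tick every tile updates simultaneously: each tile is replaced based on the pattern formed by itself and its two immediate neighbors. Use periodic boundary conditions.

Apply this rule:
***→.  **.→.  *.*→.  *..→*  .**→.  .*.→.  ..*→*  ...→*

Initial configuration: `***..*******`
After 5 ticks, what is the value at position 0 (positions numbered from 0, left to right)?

...**.......
***..*******  (repeats tick 0; period 2)
tick 5: ...**.......
position 0 holds .

.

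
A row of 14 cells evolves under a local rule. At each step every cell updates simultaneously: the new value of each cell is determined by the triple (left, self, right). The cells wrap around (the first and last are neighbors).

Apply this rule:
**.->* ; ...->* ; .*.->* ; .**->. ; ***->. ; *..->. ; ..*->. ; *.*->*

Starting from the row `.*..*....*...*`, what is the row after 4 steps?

.*.*..*.***.*.

**..*.**.*.*.*
.*..**.******.
.*...**.....*.
.*.*..*.***.*.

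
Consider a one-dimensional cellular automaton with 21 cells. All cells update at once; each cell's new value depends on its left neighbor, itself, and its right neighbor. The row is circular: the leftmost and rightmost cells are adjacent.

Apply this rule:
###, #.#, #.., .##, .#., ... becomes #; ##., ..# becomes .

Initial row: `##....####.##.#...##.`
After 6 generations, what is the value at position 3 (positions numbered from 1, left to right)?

#.###.###.##.####.#.#
.###.###.##.####.####
###.###.##.####.####.
##.###.##.####.####.#
#.###.##.####.####.##
.###.##.####.####.###
position 3 holds #

#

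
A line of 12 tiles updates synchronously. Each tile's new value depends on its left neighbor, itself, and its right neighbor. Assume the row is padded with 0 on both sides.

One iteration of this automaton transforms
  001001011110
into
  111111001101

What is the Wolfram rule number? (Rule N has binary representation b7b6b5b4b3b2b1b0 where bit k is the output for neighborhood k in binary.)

position 8: 111 → 1  (bit 7 = 1)
position 10: 110 → 0  (bit 6 = 0)
position 6: 101 → 0  (bit 5 = 0)
position 3: 100 → 1  (bit 4 = 1)
position 7: 011 → 0  (bit 3 = 0)
position 2: 010 → 1  (bit 2 = 1)
position 1: 001 → 1  (bit 1 = 1)
position 0: 000 → 1  (bit 0 = 1)
bits b7..b0 = 10010111 = 151

151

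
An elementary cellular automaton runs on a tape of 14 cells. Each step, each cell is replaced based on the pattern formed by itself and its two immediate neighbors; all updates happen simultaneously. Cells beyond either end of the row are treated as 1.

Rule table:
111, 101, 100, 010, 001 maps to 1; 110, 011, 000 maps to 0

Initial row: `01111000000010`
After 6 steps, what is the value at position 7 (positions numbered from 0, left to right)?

step 1: 10110100000111
step 2: 01001110001011
step 3: 11110101011101
step 4: 11101111101010
step 5: 11010111011111
step 6: 10111010101111
position 7 holds 0

0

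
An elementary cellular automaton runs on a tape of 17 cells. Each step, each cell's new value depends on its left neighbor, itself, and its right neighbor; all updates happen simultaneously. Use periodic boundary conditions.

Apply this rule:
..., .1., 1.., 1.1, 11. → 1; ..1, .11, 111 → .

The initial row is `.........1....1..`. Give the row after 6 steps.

11111111.1111.111
.......11...11...
111111..111..1111
.....11...11.....
1111..111..111111
...11...11.......

...11...11.......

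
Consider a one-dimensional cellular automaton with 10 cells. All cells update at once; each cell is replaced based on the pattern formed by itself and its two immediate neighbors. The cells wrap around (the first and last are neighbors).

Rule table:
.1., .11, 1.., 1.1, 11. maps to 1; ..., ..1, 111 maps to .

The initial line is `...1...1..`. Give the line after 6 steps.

...11..11.
...111.111
1..1.111.1
11.111.111
.111.111..
.1.111.11.

.1.111.11.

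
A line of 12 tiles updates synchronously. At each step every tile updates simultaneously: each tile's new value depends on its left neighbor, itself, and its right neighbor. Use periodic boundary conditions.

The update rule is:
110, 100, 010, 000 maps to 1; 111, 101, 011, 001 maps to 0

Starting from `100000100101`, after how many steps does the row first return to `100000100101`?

12

111110110100
000010010110
111011010011
001001011000
101101001111
100101100000
110100111110
010110000010
010011111011
011000001001
001111101101
100000100101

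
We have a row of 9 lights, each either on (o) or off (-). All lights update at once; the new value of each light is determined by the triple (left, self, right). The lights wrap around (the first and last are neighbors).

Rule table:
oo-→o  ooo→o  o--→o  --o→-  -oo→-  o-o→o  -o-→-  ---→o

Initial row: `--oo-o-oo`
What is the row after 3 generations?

o--oo-o-o
oo--oo-o-
-oo--oo-o

-oo--oo-o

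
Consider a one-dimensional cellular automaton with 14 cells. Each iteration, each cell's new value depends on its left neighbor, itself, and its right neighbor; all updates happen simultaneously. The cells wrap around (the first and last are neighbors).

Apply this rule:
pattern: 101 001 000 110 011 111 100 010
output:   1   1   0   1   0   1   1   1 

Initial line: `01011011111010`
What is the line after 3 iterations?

11111011011111

11101101111111
11110110111111
11111011011111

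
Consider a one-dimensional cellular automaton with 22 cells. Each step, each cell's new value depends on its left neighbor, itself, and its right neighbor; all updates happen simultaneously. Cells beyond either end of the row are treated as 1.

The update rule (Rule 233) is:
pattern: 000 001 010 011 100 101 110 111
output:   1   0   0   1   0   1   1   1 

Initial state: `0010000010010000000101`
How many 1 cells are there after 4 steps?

20

step 1: 0000111000000111110011
step 2: 0110111011110111110011
step 3: 1111111111111111110011
step 4: 1111111111111111110011
count of 1: 20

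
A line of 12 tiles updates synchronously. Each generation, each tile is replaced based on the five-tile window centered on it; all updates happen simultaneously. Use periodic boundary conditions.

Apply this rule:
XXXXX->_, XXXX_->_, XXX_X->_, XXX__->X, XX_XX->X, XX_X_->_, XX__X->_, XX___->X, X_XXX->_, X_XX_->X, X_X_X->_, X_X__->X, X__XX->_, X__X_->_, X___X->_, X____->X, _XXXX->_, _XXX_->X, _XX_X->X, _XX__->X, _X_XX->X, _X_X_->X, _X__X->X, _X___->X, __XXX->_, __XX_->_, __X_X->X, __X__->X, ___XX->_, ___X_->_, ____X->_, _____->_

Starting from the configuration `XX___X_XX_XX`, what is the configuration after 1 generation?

_XX__XXXXX__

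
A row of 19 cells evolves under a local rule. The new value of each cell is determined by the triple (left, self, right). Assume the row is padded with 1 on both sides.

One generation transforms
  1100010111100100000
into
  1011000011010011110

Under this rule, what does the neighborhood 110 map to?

At position 1 the neighborhood is 110; the next row has 0 there.

0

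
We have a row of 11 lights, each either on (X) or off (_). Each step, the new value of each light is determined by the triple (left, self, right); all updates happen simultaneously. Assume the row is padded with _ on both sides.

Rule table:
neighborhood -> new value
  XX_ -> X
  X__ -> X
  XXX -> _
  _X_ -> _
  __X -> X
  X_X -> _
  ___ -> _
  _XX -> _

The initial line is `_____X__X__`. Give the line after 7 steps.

step 1: ____X_XX_X_
step 2: ___X___X__X
step 3: __X_X_X_XX_
step 4: _X_______XX
step 5: X_X_____X_X
step 6: ___X___X___
step 7: __X_X_X_X__

__X_X_X_X__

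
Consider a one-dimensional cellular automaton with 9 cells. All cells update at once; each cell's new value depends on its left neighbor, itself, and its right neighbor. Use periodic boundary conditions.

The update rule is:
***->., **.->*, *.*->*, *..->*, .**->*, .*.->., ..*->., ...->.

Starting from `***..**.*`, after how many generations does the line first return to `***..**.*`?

3

..**.****
*.****..*
***..**.*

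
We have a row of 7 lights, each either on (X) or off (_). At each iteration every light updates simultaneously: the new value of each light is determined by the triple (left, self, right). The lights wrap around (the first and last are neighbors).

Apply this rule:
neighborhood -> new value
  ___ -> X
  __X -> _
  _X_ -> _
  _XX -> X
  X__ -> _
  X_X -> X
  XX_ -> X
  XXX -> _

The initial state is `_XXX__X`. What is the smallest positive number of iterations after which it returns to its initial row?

14

XX_X___
XXX__X_
X_X___X
XX__X_X
_X___XX
X__X_XX
X___XX_
__X_XXX
___XX_X
_X_XXX_
__XX_X_
X_XXX__
_XX_X__
_XXX__X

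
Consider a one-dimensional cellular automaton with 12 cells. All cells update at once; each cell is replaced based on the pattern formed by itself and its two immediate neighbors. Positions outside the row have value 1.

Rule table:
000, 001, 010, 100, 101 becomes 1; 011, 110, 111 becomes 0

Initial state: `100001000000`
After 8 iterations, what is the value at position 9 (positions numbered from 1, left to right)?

iteration 1: 011111111111
iteration 2: 100000000000
iteration 3: 011111111111  (repeats iteration 1; period 2)
iteration 8: 100000000000
position 9 holds 0

0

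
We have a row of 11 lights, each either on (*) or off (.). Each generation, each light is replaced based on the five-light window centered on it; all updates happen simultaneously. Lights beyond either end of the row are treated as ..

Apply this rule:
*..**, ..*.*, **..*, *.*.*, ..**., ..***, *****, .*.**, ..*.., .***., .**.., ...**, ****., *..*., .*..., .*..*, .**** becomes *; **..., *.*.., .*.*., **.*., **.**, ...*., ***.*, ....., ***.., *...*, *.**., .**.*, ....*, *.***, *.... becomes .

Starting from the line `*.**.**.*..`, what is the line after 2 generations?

**.......**

**.......*.
**.......**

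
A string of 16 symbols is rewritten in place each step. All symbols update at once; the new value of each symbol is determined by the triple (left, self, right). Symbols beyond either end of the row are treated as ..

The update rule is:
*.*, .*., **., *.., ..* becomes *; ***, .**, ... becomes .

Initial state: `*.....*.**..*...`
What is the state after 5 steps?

.**..*.**....***

**...***.*****..
.**.*..**....**.
*.*****.**..*.**
**....**.*****.*
.**..*.**....***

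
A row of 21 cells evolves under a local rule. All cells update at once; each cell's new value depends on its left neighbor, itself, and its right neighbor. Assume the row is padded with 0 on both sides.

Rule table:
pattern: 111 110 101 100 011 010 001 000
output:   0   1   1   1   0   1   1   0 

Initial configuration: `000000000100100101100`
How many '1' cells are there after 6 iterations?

000000001111111110110
000000010000000011011
000000111000000101101
000001001100001110111
000011110110010011001
000100011011111101111
count of 1: 13

13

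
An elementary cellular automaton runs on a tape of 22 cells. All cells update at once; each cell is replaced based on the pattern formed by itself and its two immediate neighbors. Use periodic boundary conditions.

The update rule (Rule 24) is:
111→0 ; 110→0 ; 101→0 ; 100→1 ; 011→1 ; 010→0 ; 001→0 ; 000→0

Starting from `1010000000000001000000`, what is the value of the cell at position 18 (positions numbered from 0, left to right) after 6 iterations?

0001000000000000100000
0000100000000000010000
0000010000000000001000
0000001000000000000100
0000000100000000000010
0000000010000000000001
position 18 holds 0

0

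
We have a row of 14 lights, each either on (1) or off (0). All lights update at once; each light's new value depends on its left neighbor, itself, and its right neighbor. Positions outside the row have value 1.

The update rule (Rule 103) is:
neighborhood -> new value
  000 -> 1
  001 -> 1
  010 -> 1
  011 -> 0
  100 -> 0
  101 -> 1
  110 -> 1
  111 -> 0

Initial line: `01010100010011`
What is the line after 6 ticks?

11010111000101

tick 1: 11111101110100
tick 2: 00000110011101
tick 3: 01111010100110
tick 4: 10001111101011
tick 5: 10110000111100
tick 6: 11010111000101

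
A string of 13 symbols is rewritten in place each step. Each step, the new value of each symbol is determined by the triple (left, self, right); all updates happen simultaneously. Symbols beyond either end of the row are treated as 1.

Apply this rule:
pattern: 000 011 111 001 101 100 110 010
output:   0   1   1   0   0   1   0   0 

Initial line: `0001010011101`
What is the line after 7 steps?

1000001011001
0100000010101
0010000000001
1001000000001
0100100000001
0010010000001
1001001000001

1001001000001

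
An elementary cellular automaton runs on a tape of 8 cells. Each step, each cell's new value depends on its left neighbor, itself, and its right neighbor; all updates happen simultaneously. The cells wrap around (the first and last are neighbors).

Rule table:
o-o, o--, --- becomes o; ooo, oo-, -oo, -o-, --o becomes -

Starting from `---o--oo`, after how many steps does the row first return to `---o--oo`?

oo--o---
--o--oo-
o--o---o
-o--oo--
--o---oo
o--oo---
-o---oo-
--oo---o
o---oo--
-oo---o-
---oo--o
oo---o--
--oo--o-
o---o--o
-oo--o--
---o--oo

16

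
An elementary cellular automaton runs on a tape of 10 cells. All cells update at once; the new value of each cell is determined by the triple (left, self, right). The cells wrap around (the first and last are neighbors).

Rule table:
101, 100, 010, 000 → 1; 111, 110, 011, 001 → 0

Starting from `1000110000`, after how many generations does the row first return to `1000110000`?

20

1110001110
0001100001
1100011101
0011000010
1000111011
0110000100
0001110111
1100001000
0011101110
1000010001
0111011100
0000100011
1110111000
0001000110
1101110001
0010001100
1011100011
0100011000
0111000111
1000110000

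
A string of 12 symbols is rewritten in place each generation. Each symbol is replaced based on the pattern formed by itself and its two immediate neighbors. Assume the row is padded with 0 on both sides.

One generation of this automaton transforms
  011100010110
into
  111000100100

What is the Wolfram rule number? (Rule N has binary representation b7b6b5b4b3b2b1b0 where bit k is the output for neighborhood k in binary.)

position 2: 111 → 1  (bit 7 = 1)
position 3: 110 → 0  (bit 6 = 0)
position 8: 101 → 0  (bit 5 = 0)
position 4: 100 → 0  (bit 4 = 0)
position 1: 011 → 1  (bit 3 = 1)
position 7: 010 → 0  (bit 2 = 0)
position 0: 001 → 1  (bit 1 = 1)
position 5: 000 → 0  (bit 0 = 0)
bits b7..b0 = 10001010 = 138

138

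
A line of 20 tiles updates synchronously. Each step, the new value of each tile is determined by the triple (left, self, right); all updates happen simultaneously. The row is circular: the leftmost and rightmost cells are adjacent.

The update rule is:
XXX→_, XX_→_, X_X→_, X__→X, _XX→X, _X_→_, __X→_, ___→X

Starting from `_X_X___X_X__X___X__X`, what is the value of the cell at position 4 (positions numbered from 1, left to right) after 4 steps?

____XX____X__XX__X__
XXX_X_XXX__X_X_X__XX
______X__X______X_X_
XXXXX__X__XXXXX____X
position 4 holds X

X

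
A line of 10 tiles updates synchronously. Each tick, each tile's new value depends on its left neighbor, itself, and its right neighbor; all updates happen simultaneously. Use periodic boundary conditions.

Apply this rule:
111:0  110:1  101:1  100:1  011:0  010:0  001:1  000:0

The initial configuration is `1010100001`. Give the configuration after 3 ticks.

1101010010
0110101101
1011010110

1011010110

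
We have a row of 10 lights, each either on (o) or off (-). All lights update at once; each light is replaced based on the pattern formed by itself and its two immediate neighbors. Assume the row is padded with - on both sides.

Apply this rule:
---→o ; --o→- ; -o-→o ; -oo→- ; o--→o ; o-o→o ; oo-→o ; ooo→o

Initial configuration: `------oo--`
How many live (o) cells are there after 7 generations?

6

generation 1: ooooo--ooo
generation 2: -ooooo--oo
generation 3: --ooooo--o
generation 4: o--ooooo-o
generation 5: oo--oooooo
generation 6: -oo--ooooo
generation 7: --oo--oooo
count of o: 6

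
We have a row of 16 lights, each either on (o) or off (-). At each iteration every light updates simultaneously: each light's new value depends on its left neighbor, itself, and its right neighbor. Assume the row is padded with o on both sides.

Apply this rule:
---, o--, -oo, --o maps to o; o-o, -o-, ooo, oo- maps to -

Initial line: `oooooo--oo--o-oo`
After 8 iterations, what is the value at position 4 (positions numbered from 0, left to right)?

------ooo-oo--o-
ooooooo---o-oo--
-------ooo--o-oo
oooooooo--oo--o-
--------ooo-oo--
ooooooooo---o-oo
---------ooo--o-
oooooooooo--oo--
position 4 holds o

o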